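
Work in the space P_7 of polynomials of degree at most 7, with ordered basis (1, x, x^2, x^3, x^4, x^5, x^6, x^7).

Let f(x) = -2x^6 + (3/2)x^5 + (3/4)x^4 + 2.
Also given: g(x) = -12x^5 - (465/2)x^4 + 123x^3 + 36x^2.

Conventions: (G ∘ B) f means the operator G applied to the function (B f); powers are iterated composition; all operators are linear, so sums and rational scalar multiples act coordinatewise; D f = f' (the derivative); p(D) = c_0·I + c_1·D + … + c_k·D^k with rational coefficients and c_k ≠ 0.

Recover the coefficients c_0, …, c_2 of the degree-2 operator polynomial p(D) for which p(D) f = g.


D^0 f = -2x^6 + (3/2)x^5 + (3/4)x^4 + 2
D^1 f = -12x^5 + (15/2)x^4 + 3x^3
D^2 f = -60x^4 + 30x^3 + 9x^2
matching coefficients of g against c_0 f + c_1 Df + … from the top degree down determines the c_i
solution: c_0 = 0, c_1 = 1, c_2 = 4

p(D) = D + 4·D^2, i.e. c_0 = 0, c_1 = 1, c_2 = 4


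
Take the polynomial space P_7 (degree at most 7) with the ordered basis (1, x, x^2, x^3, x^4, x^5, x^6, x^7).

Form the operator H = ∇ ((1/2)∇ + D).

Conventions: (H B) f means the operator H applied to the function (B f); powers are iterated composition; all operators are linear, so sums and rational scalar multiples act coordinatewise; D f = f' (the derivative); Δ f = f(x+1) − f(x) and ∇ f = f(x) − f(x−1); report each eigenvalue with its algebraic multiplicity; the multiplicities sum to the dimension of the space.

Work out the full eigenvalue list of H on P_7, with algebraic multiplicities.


λ = 0 (multiplicity 8)

image of 1: 0
image of x: 0
image of x^2: 3
image of x^3: 9x - 6
image of x^4: 18x^2 - 24x + 11
image of x^5: 30x^3 - 60x^2 + 55x - 20
image of x^6: 45x^4 - 120x^3 + 165x^2 - 120x + 37
image of x^7: 63x^5 - 210x^4 + 385x^3 - 420x^2 + 259x - 70
the matrix is upper triangular; its diagonal is (0, 0, 0, 0, 0, 0, 0, 0)
for a triangular matrix the eigenvalues are the diagonal entries, with algebraic multiplicity their repetition count


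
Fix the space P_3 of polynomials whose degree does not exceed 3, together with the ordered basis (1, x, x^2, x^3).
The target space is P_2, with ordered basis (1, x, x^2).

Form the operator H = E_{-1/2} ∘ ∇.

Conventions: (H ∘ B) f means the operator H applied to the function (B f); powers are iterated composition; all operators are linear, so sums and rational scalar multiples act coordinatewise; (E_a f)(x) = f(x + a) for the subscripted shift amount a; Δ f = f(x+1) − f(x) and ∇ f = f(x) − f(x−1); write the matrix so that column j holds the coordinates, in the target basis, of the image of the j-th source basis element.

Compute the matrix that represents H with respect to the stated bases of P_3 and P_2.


the matrix is [[0, 1, -2, 13/4]; [0, 0, 2, -6]; [0, 0, 0, 3]] (rows listed top to bottom)

image of 1: 0
image of x: 1
image of x^2: 2x - 2
image of x^3: 3x^2 - 6x + 13/4
each image's coordinates form column j of the matrix


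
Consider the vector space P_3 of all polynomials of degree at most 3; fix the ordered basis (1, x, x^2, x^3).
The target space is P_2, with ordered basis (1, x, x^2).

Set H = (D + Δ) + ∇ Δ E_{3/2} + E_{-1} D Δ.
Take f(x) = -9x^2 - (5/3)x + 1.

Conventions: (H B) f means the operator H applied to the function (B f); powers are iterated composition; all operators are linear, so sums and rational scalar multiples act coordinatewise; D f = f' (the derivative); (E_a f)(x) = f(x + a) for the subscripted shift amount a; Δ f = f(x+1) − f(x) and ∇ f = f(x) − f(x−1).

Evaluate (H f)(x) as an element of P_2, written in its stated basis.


g(x) = -36x - 145/3

D f = -18x - 5/3
Δ f = -18x - 32/3
(D + Δ) f = -36x - 37/3
E_{3/2} f = -9x^2 - (86/3)x - 87/4
Δ E_{3/2} f = -18x - 113/3
∇ Δ E_{3/2} f = -18
Δ f = -18x - 32/3
D Δ f = -18
E_{-1} D Δ f = -18
((D + Δ) + ∇ Δ E_{3/2} + E_{-1} D Δ) f = -36x - 145/3


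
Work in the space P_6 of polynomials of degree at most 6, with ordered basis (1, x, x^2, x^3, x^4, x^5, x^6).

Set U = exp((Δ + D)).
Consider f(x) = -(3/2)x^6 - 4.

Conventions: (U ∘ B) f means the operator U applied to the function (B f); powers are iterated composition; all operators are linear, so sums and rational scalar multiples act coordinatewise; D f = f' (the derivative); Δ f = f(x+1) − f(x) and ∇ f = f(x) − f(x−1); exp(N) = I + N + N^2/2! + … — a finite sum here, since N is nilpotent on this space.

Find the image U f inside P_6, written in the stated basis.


order-1 term: -18x^5 - (45/2)x^4 - 30x^3 - (45/2)x^2 - 9x - 3/2
order-2 term: -90x^4 - 180x^3 - (495/2)x^2 - 180x - 111/2
order-3 term: -240x^3 - 540x^2 - 630x - 585/2
order-4 term: -360x^2 - 720x - 510
order-5 term: -288x - 360
order-6 term: -96
the series for exp((Δ + D)) f terminates at order 6
exp((Δ + D)) f = -(3/2)x^6 - 18x^5 - (225/2)x^4 - 450x^3 - 1170x^2 - 1827x - 2639/2

the image equals g(x) = -(3/2)x^6 - 18x^5 - (225/2)x^4 - 450x^3 - 1170x^2 - 1827x - 2639/2


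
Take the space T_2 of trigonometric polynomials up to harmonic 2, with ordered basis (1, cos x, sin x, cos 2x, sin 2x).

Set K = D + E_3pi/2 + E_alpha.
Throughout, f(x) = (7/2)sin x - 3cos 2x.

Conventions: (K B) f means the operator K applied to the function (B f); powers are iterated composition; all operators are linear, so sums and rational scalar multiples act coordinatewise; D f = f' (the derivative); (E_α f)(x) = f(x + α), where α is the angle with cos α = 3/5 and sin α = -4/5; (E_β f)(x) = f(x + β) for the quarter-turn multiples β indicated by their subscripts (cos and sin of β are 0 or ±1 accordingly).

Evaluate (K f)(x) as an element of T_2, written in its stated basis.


D f = (7/2)cos x + 6sin 2x
E_3pi/2 f = -(7/2)cos x + 3cos 2x
E_alpha f = -(14/5)cos x + (21/10)sin x + (21/25)cos 2x - (72/25)sin 2x
(D + E_3pi/2 + E_alpha) f = -(14/5)cos x + (21/10)sin x + (96/25)cos 2x + (78/25)sin 2x

the image equals g(x) = -(14/5)cos x + (21/10)sin x + (96/25)cos 2x + (78/25)sin 2x


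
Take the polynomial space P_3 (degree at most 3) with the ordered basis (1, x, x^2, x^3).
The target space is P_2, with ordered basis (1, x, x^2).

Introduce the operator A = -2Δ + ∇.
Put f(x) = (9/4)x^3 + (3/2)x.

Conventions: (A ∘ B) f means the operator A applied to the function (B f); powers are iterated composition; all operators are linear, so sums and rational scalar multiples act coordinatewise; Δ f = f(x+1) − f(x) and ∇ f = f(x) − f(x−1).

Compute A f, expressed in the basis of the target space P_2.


the image equals g(x) = -(27/4)x^2 - (81/4)x - 15/4

Δ f = (27/4)x^2 + (27/4)x + 15/4
(-2Δ) f = -(27/2)x^2 - (27/2)x - 15/2
∇ f = (27/4)x^2 - (27/4)x + 15/4
(-2Δ + ∇) f = -(27/4)x^2 - (81/4)x - 15/4


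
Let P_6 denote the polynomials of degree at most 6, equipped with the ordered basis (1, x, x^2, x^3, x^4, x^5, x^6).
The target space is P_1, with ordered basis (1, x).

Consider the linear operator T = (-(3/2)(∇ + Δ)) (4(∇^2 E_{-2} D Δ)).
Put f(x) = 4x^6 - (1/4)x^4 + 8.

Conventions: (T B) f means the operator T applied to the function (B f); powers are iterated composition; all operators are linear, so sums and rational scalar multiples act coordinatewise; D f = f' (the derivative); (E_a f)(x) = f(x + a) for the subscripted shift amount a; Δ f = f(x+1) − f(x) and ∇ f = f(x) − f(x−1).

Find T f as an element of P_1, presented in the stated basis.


Δ f = 24x^5 + 60x^4 + 79x^3 + (117/2)x^2 + 23x + 15/4
D Δ f = 120x^4 + 240x^3 + 237x^2 + 117x + 23
E_{-2} D Δ f = 120x^4 - 720x^3 + 1677x^2 - 1791x + 737
∇ (E_{-2} D) Δ f = 480x^3 - 2880x^2 + 5994x - 4308
∇ ∇ (E_{-2} D) Δ f = 1440x^2 - 7200x + 9354
(4(∇^2 E_{-2} D Δ)) f = 5760x^2 - 28800x + 37416
∇ (4(∇^2 E_{-2} D Δ)) f = 11520x - 34560
Δ (4(∇^2 E_{-2} D Δ)) f = 11520x - 23040
(∇ + Δ) (4(∇^2 E_{-2} D Δ)) f = 23040x - 57600
(-(3/2)(∇ + Δ)) (4(∇^2 E_{-2} D Δ)) f = -34560x + 86400

the image equals g(x) = -34560x + 86400


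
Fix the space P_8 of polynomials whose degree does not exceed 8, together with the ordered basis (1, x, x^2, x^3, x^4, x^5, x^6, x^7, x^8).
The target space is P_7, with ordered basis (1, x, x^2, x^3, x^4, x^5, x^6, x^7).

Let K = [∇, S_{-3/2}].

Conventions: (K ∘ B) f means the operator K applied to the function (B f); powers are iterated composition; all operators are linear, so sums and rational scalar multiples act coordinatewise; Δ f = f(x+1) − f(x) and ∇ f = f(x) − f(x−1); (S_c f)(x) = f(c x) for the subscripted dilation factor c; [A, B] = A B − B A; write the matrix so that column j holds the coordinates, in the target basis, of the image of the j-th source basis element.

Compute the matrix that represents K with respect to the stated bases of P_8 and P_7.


the matrix is [[0, -5/2, -5/4, -35/8, -65/16, -275/32, -665/64, -2315/128, -6305/256]; [0, 0, 15/2, 45/8, 105/4, 975/32, 2475/32, 13965/128, 6945/32]; [0, 0, 0, -135/8, -135/8, -1575/16, -8775/64, -51975/128, -41895/64]; [0, 0, 0, 0, 135/4, 675/16, 4725/16, 61425/128, 51975/32]; [0, 0, 0, 0, 0, -2025/32, -6075/64, -99225/128, -184275/128]; [0, 0, 0, 0, 0, 0, 3645/32, 25515/128, 59535/32]; [0, 0, 0, 0, 0, 0, 0, -25515/128, -25515/64]; [0, 0, 0, 0, 0, 0, 0, 0, 10935/32]] (rows listed top to bottom)

image of 1: 0
image of x: -5/2
image of x^2: (15/2)x - 5/4
image of x^3: -(135/8)x^2 + (45/8)x - 35/8
image of x^4: (135/4)x^3 - (135/8)x^2 + (105/4)x - 65/16
image of x^5: -(2025/32)x^4 + (675/16)x^3 - (1575/16)x^2 + (975/32)x - 275/32
image of x^6: (3645/32)x^5 - (6075/64)x^4 + (4725/16)x^3 - (8775/64)x^2 + (2475/32)x - 665/64
image of x^7: -(25515/128)x^6 + (25515/128)x^5 - (99225/128)x^4 + (61425/128)x^3 - (51975/128)x^2 + (13965/128)x - 2315/128
image of x^8: (10935/32)x^7 - (25515/64)x^6 + (59535/32)x^5 - (184275/128)x^4 + (51975/32)x^3 - (41895/64)x^2 + (6945/32)x - 6305/256
each image's coordinates form column j of the matrix


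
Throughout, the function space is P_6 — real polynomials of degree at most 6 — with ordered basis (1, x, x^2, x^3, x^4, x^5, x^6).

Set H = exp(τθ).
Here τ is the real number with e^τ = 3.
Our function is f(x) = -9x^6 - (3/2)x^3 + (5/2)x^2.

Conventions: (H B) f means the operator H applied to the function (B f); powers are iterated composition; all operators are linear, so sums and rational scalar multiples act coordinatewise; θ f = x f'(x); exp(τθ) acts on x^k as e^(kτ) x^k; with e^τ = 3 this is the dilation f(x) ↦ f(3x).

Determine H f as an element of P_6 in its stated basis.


exp(τθ) x^k = e^(kτ) x^k; with e^τ = 3 this sends x^k to 3^k x^k
x^2 ↦ 9 x^2
x^3 ↦ 27 x^3
x^6 ↦ 729 x^6
applying this coordinatewise to f: exp(τθ) f = -6561x^6 - (81/2)x^3 + (45/2)x^2

the result is g(x) = -6561x^6 - (81/2)x^3 + (45/2)x^2


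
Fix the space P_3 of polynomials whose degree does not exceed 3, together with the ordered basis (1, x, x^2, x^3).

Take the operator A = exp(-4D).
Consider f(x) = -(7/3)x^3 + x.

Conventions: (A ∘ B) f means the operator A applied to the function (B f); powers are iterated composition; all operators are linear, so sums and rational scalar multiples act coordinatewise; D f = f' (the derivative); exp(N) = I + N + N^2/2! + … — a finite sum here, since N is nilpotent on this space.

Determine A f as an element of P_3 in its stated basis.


order-1 term: 28x^2 - 4
order-2 term: -112x
order-3 term: 448/3
the series for exp(-4D) f terminates at order 3
exp(-4D) f = -(7/3)x^3 + 28x^2 - 111x + 436/3

the result is g(x) = -(7/3)x^3 + 28x^2 - 111x + 436/3


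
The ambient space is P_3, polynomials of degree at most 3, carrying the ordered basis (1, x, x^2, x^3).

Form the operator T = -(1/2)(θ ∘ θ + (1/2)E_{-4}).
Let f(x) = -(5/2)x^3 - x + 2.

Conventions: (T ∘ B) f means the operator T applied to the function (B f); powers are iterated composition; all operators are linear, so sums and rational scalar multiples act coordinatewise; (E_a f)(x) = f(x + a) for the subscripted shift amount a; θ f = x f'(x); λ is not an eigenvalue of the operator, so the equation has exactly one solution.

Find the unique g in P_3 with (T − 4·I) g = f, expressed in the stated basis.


the image equals g(x) = (2/7)x^3 + (24/175)x^2 - (1508/3325)x + 20872/56525

write g with unknown coordinates in the stated basis and equate coefficients in (T − 4·I) g = f
solving from the highest basis element down gives g = (2/7)x^3 + (24/175)x^2 - (1508/3325)x + 20872/56525
check: T g = -(19/14)x^3 + (96/175)x^2 - (9357/3325)x + 196538/56525
so T g − 4·g = -(5/2)x^3 - x + 2 = f ✓


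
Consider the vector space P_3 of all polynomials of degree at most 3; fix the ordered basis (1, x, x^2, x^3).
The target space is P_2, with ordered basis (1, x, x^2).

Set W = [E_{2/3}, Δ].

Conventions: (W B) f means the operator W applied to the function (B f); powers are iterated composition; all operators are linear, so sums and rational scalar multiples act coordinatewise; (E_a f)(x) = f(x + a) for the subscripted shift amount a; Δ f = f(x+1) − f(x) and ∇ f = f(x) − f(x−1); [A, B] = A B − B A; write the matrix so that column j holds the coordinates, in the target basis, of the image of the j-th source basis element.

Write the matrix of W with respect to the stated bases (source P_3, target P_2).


image of 1: 0
image of x: 0
image of x^2: 0
image of x^3: 0
each image's coordinates form column j of the matrix

the matrix is [[0, 0, 0, 0]; [0, 0, 0, 0]; [0, 0, 0, 0]] (rows listed top to bottom)


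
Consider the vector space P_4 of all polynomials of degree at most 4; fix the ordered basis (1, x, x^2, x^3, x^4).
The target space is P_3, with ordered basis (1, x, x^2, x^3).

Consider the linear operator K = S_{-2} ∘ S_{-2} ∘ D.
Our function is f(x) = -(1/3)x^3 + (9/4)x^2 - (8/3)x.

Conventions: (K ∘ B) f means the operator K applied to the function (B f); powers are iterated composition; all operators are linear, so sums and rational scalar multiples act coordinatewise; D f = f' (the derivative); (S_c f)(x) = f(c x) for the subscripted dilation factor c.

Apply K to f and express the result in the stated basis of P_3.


the image equals g(x) = -16x^2 + 18x - 8/3

D f = -x^2 + (9/2)x - 8/3
S_{-2} D f = -4x^2 - 9x - 8/3
S_{-2} S_{-2} D f = -16x^2 + 18x - 8/3


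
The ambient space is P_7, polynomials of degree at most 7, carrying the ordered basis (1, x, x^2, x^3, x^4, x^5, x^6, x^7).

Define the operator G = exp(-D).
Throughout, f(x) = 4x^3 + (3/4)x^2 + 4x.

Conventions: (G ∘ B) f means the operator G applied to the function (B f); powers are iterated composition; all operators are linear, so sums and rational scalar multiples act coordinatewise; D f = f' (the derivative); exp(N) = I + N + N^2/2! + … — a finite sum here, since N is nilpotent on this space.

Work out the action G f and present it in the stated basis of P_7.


the result is g(x) = 4x^3 - (45/4)x^2 + (29/2)x - 29/4

order-1 term: -12x^2 - (3/2)x - 4
order-2 term: 12x + 3/4
order-3 term: -4
the series for exp(-D) f terminates at order 3
exp(-D) f = 4x^3 - (45/4)x^2 + (29/2)x - 29/4


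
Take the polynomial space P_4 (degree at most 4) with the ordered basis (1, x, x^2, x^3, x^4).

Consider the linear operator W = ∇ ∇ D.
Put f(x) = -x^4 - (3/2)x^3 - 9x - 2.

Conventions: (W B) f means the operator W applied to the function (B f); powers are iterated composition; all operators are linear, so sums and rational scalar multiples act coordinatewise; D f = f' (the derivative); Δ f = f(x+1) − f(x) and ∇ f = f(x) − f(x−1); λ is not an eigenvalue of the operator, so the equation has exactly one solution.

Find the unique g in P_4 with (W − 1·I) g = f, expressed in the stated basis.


g(x) = x^4 + (3/2)x^3 + 33x - 13

write g with unknown coordinates in the stated basis and equate coefficients in (W − 1·I) g = f
solving from the highest basis element down gives g = x^4 + (3/2)x^3 + 33x - 13
check: W g = 24x - 15
so W g − 1·g = -x^4 - (3/2)x^3 - 9x - 2 = f ✓


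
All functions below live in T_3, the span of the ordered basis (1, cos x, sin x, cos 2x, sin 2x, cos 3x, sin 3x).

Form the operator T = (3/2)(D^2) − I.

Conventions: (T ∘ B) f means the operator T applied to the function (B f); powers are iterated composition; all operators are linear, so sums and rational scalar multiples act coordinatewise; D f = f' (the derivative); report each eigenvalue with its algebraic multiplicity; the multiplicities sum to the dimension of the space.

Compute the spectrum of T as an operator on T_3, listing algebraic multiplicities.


λ = -29/2 (multiplicity 2), λ = -7 (multiplicity 2), λ = -5/2 (multiplicity 2), λ = -1 (multiplicity 1)

image of 1: -1
image of cos x: -(5/2)cos x
image of sin x: -(5/2)sin x
image of cos 2x: -7cos 2x
image of sin 2x: -7sin 2x
image of cos 3x: -(29/2)cos 3x
image of sin 3x: -(29/2)sin 3x
the matrix is diagonal; its diagonal is (-1, -5/2, -5/2, -7, -7, -29/2, -29/2)
for a triangular matrix the eigenvalues are the diagonal entries, with algebraic multiplicity their repetition count


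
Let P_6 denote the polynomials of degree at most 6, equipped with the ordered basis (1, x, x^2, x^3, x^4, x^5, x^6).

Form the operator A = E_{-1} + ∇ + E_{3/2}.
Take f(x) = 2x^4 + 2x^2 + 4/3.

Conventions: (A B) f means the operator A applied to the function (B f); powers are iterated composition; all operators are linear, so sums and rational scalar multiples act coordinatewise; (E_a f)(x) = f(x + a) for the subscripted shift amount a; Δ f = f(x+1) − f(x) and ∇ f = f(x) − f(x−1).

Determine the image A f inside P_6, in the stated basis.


E_{-1} f = 2x^4 - 8x^3 + 14x^2 - 12x + 16/3
∇ f = 8x^3 - 12x^2 + 12x - 4
E_{3/2} f = 2x^4 + 12x^3 + 29x^2 + 33x + 383/24
(E_{-1} + ∇ + E_{3/2}) f = 4x^4 + 12x^3 + 31x^2 + 33x + 415/24

the image equals g(x) = 4x^4 + 12x^3 + 31x^2 + 33x + 415/24


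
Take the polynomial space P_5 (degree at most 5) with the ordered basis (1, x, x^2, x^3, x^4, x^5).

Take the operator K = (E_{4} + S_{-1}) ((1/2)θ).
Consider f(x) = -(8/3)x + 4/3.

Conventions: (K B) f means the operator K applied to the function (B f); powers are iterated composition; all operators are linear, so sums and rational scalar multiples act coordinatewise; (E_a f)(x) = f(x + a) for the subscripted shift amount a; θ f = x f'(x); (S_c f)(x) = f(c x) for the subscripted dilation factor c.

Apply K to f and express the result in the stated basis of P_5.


θ f = -(8/3)x
((1/2)θ) f = -(4/3)x
E_{4} ((1/2)θ) f = -(4/3)x - 16/3
S_{-1} ((1/2)θ) f = (4/3)x
(E_{4} + S_{-1}) ((1/2)θ) f = -16/3

g(x) = -16/3


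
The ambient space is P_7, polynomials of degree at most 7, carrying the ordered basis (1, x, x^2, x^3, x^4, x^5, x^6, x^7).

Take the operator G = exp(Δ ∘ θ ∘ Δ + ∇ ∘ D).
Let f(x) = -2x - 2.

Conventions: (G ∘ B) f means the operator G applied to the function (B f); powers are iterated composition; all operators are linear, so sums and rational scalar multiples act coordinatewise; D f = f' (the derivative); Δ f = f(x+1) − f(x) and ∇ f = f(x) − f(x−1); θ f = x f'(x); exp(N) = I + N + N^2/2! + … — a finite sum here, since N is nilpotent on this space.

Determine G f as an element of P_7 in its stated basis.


the result is g(x) = -2x - 2

the series for exp(Δ ∘ θ ∘ Δ + ∇ ∘ D) f terminates at order 0
exp(Δ ∘ θ ∘ Δ + ∇ ∘ D) f = -2x - 2


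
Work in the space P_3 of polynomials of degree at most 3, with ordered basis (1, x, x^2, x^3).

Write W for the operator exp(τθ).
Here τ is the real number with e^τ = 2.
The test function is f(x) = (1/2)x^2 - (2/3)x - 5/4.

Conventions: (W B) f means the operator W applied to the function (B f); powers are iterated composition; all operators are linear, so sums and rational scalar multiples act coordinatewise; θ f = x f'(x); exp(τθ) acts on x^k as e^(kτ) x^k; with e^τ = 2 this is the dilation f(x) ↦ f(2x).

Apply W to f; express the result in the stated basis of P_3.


g(x) = 2x^2 - (4/3)x - 5/4

exp(τθ) x^k = e^(kτ) x^k; with e^τ = 2 this sends x^k to 2^k x^k
x ↦ 2 x
x^2 ↦ 4 x^2
applying this coordinatewise to f: exp(τθ) f = 2x^2 - (4/3)x - 5/4


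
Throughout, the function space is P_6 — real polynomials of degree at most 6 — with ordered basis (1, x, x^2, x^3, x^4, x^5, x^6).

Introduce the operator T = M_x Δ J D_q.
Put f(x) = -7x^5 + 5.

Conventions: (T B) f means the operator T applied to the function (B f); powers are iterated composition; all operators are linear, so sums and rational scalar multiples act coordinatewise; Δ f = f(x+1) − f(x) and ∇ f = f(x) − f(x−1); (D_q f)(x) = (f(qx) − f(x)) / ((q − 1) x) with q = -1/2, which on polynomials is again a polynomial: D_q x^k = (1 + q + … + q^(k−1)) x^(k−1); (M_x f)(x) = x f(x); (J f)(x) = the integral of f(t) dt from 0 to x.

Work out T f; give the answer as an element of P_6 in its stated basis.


D_q f = -(77/16)x^4
J D_q f = -(77/80)x^5
Δ (J D_q) f = -(77/16)x^4 - (77/8)x^3 - (77/8)x^2 - (77/16)x - 77/80
M_x Δ (J D_q) f = -(77/16)x^5 - (77/8)x^4 - (77/8)x^3 - (77/16)x^2 - (77/80)x

g(x) = -(77/16)x^5 - (77/8)x^4 - (77/8)x^3 - (77/16)x^2 - (77/80)x


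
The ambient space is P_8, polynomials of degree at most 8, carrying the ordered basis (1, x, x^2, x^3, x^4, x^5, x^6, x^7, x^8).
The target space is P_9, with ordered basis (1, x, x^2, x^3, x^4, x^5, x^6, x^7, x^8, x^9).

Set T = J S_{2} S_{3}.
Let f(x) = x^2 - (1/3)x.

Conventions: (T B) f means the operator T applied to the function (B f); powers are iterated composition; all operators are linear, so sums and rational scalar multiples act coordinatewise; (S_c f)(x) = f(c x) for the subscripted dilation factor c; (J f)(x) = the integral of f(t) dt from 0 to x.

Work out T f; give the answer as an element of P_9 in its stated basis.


the result is g(x) = 12x^3 - x^2

S_{3} f = 9x^2 - x
S_{2} S_{3} f = 36x^2 - 2x
J S_{2} S_{3} f = 12x^3 - x^2


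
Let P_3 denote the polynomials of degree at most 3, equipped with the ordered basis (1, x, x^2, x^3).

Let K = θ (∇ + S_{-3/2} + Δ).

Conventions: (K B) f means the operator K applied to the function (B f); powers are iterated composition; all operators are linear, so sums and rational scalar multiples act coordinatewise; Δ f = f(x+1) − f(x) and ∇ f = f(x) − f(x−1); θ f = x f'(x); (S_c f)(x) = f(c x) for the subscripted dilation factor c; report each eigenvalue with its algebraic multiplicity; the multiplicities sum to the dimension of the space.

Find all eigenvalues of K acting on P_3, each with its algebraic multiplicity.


image of 1: 0
image of x: -(3/2)x
image of x^2: (9/2)x^2 + 4x
image of x^3: -(81/8)x^3 + 12x^2
the matrix is upper triangular; its diagonal is (0, -3/2, 9/2, -81/8)
for a triangular matrix the eigenvalues are the diagonal entries, with algebraic multiplicity their repetition count

λ = -81/8 (multiplicity 1), λ = -3/2 (multiplicity 1), λ = 0 (multiplicity 1), λ = 9/2 (multiplicity 1)


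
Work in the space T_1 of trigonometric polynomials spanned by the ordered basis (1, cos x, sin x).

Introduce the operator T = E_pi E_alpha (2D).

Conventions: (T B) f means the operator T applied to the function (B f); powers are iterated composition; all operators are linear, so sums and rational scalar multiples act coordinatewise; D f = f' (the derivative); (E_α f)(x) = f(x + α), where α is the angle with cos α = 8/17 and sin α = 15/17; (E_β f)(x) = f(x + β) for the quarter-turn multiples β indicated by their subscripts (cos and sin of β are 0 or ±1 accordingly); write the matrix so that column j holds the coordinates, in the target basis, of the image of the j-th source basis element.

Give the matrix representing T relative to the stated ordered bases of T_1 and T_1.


image of 1: 0
image of cos x: (30/17)cos x + (16/17)sin x
image of sin x: -(16/17)cos x + (30/17)sin x
each image's coordinates form column j of the matrix

the matrix is [[0, 0, 0]; [0, 30/17, -16/17]; [0, 16/17, 30/17]] (rows listed top to bottom)


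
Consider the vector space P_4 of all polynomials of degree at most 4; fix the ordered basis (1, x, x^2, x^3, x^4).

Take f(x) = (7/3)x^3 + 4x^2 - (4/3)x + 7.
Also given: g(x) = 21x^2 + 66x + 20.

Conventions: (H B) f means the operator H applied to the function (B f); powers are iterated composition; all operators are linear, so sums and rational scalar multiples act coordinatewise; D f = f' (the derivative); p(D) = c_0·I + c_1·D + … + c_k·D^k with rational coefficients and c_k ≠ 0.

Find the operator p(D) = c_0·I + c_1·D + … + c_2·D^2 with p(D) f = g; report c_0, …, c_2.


D^0 f = (7/3)x^3 + 4x^2 - (4/3)x + 7
D^1 f = 7x^2 + 8x - 4/3
D^2 f = 14x + 8
matching coefficients of g against c_0 f + c_1 Df + … from the top degree down determines the c_i
solution: c_0 = 0, c_1 = 3, c_2 = 3

p(D) = 3·D + 3·D^2, i.e. c_0 = 0, c_1 = 3, c_2 = 3


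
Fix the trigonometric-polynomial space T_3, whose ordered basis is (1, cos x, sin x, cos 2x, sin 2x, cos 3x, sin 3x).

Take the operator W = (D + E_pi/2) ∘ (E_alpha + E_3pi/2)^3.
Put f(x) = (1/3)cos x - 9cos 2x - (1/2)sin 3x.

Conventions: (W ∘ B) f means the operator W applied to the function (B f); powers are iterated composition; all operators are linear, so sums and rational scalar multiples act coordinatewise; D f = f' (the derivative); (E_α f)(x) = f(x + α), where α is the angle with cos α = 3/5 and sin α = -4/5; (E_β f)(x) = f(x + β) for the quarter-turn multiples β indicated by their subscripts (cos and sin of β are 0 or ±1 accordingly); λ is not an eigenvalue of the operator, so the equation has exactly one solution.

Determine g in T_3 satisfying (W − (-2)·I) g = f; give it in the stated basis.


write g with unknown coordinates in the stated basis and equate coefficients in (W − (-2)·I) g = f
solving from the highest basis element down gives g = -(361/29910)cos x - (117/4985)sin x - (115677/176234)cos 2x - (47232/88117)sin 2x + (9477/33226)cos 3x + (22753/66452)sin 3x
check: W g = (1782/4985)cos x + (234/4985)sin x - (677376/88117)cos 2x + (94464/88117)sin 2x - (9477/16613)cos 3x - (19683/16613)sin 3x
so W g − (-2)·g = (1/3)cos x - 9cos 2x - (1/2)sin 3x = f ✓

the image equals g(x) = -(361/29910)cos x - (117/4985)sin x - (115677/176234)cos 2x - (47232/88117)sin 2x + (9477/33226)cos 3x + (22753/66452)sin 3x


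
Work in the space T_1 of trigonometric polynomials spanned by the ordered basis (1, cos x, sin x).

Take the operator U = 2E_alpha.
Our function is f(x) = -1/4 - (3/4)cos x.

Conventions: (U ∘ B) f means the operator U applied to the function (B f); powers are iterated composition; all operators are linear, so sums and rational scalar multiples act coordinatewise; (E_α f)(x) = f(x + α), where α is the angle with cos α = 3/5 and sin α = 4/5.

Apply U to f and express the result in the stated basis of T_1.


the result is g(x) = -1/2 - (9/10)cos x + (6/5)sin x

E_alpha f = -1/4 - (9/20)cos x + (3/5)sin x
(2E_alpha) f = -1/2 - (9/10)cos x + (6/5)sin x


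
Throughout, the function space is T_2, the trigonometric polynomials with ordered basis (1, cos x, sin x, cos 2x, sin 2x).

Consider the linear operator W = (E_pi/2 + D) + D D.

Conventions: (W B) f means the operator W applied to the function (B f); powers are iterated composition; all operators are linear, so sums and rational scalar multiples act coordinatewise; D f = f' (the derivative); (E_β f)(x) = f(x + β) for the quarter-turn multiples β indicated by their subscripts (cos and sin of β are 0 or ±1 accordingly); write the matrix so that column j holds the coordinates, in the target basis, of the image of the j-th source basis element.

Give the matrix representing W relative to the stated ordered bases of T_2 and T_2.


the matrix is [[1, 0, 0, 0, 0]; [0, -1, 2, 0, 0]; [0, -2, -1, 0, 0]; [0, 0, 0, -5, 2]; [0, 0, 0, -2, -5]] (rows listed top to bottom)

image of 1: 1
image of cos x: -cos x - 2sin x
image of sin x: 2cos x - sin x
image of cos 2x: -5cos 2x - 2sin 2x
image of sin 2x: 2cos 2x - 5sin 2x
each image's coordinates form column j of the matrix


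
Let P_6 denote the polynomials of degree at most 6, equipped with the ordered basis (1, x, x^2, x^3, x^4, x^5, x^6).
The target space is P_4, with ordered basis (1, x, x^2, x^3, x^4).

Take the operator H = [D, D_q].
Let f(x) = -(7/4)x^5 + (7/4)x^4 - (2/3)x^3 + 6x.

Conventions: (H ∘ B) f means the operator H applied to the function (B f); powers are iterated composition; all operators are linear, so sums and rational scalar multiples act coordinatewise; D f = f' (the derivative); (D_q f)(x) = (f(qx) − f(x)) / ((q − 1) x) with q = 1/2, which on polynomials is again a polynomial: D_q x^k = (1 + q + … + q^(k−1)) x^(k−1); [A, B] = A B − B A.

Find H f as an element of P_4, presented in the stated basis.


the image equals g(x) = (91/32)x^3 - (77/32)x^2 + (2/3)x

D_q f = -(217/64)x^4 + (105/32)x^3 - (7/6)x^2 + 6
D D_q f = -(217/16)x^3 + (315/32)x^2 - (7/3)x
D f = -(35/4)x^4 + 7x^3 - 2x^2 + 6
D_q D f = -(525/32)x^3 + (49/4)x^2 - 3x
[D, D_q] f = (91/32)x^3 - (77/32)x^2 + (2/3)x


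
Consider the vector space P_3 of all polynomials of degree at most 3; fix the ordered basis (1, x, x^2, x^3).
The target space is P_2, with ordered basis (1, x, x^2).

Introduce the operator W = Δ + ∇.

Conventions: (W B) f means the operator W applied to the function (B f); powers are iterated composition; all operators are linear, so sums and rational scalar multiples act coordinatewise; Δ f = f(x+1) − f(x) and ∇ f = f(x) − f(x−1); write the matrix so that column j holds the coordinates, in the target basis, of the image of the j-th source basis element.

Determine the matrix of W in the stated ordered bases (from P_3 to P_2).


the matrix is [[0, 2, 0, 2]; [0, 0, 4, 0]; [0, 0, 0, 6]] (rows listed top to bottom)

image of 1: 0
image of x: 2
image of x^2: 4x
image of x^3: 6x^2 + 2
each image's coordinates form column j of the matrix


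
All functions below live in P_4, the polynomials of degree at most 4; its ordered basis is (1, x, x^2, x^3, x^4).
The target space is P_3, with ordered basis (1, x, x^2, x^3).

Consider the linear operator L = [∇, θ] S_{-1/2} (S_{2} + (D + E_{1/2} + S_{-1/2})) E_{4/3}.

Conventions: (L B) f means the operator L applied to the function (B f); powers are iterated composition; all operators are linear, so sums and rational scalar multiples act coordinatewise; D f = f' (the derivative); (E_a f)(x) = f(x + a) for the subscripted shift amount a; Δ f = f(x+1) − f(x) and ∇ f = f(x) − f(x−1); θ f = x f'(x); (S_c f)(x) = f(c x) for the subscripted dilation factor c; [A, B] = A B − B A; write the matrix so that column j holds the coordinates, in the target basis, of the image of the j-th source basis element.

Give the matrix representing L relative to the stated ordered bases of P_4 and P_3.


the matrix is [[0, -5/4, -179/24, -5591/192, -164363/1728]; [0, 0, 21/8, 621/32, 5987/64]; [0, 0, 0, -213/64, -2099/64]; [0, 0, 0, 0, 273/64]] (rows listed top to bottom)

image of 1: 0
image of x: -5/4
image of x^2: (21/8)x - 179/24
image of x^3: -(213/64)x^2 + (621/32)x - 5591/192
image of x^4: (273/64)x^3 - (2099/64)x^2 + (5987/64)x - 164363/1728
each image's coordinates form column j of the matrix


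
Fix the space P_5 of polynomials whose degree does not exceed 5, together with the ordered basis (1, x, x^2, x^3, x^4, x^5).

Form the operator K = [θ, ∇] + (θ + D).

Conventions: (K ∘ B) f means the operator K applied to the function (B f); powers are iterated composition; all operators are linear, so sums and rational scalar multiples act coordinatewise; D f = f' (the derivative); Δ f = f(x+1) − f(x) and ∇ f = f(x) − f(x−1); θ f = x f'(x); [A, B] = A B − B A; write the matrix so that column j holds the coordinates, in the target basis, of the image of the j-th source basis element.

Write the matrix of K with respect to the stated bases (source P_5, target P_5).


the matrix is [[0, 0, 2, -3, 4, -5]; [0, 1, 0, 6, -12, 20]; [0, 0, 2, 0, 12, -30]; [0, 0, 0, 3, 0, 20]; [0, 0, 0, 0, 4, 0]; [0, 0, 0, 0, 0, 5]] (rows listed top to bottom)

image of 1: 0
image of x: x
image of x^2: 2x^2 + 2
image of x^3: 3x^3 + 6x - 3
image of x^4: 4x^4 + 12x^2 - 12x + 4
image of x^5: 5x^5 + 20x^3 - 30x^2 + 20x - 5
each image's coordinates form column j of the matrix


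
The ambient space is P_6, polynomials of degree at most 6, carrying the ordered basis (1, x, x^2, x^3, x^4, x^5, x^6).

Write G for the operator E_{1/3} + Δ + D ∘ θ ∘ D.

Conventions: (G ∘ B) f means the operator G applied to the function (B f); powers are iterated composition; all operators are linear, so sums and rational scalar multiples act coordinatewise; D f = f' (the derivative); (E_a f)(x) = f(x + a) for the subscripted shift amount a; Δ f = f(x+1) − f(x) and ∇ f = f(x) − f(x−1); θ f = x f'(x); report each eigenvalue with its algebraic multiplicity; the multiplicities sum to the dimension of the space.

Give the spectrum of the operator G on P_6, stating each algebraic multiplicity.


λ = 1 (multiplicity 7)

image of 1: 1
image of x: x + 4/3
image of x^2: x^2 + (8/3)x + 28/9
image of x^3: x^3 + 4x^2 + (46/3)x + 28/27
image of x^4: x^4 + (16/3)x^3 + (128/3)x^2 + (112/27)x + 82/81
image of x^5: x^5 + (20/3)x^4 + (820/9)x^3 + (280/27)x^2 + (410/81)x + 244/243
image of x^6: x^6 + 8x^5 + (500/3)x^4 + (560/27)x^3 + (410/27)x^2 + (488/81)x + 730/729
the matrix is upper triangular; its diagonal is (1, 1, 1, 1, 1, 1, 1)
for a triangular matrix the eigenvalues are the diagonal entries, with algebraic multiplicity their repetition count


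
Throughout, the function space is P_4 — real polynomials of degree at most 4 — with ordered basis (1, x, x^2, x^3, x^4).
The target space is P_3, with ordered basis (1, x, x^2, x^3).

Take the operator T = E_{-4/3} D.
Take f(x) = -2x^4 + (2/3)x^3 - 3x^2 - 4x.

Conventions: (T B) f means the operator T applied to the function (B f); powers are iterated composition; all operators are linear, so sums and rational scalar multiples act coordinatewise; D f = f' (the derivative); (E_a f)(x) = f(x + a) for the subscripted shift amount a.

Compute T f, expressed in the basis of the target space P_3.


D f = -8x^3 + 2x^2 - 6x - 4
E_{-4/3} D f = -8x^3 + 34x^2 - 54x + 716/27

g(x) = -8x^3 + 34x^2 - 54x + 716/27


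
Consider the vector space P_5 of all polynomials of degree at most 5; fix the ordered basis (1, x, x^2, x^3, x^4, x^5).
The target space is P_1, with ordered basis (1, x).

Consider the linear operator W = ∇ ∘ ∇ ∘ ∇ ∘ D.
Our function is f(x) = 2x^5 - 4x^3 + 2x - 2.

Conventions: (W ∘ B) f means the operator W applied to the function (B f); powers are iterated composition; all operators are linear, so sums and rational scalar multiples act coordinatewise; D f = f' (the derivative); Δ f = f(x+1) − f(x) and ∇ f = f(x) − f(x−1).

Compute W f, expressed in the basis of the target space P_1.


D f = 10x^4 - 12x^2 + 2
∇ D f = 40x^3 - 60x^2 + 16x + 2
∇ ∇ D f = 120x^2 - 240x + 116
∇ ∇ ∇ D f = 240x - 360

the result is g(x) = 240x - 360


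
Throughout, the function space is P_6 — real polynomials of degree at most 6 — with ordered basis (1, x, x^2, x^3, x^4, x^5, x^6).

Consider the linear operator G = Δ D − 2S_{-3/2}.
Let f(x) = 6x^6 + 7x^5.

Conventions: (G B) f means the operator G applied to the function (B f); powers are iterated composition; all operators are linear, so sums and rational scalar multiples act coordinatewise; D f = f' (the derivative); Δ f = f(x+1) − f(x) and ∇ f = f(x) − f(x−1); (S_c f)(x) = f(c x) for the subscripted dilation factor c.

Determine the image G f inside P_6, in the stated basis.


D f = 36x^5 + 35x^4
Δ D f = 180x^4 + 500x^3 + 570x^2 + 320x + 71
S_{-3/2} f = (2187/32)x^6 - (1701/32)x^5
(-2S_{-3/2}) f = -(2187/16)x^6 + (1701/16)x^5
(Δ D − 2S_{-3/2}) f = -(2187/16)x^6 + (1701/16)x^5 + 180x^4 + 500x^3 + 570x^2 + 320x + 71

the image equals g(x) = -(2187/16)x^6 + (1701/16)x^5 + 180x^4 + 500x^3 + 570x^2 + 320x + 71


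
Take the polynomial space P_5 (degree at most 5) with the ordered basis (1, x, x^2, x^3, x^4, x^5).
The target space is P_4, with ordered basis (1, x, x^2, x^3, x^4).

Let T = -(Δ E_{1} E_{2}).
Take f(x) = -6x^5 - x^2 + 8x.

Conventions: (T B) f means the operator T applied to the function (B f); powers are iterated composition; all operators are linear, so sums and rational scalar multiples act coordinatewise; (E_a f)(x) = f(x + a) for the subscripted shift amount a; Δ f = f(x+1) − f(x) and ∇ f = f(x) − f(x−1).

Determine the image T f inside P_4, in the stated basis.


the result is g(x) = 30x^4 + 420x^3 + 2220x^2 + 5252x + 4685

E_{2} f = -6x^5 - 60x^4 - 240x^3 - 481x^2 - 476x - 180
E_{1} E_{2} f = -6x^5 - 90x^4 - 540x^3 - 1621x^2 - 2428x - 1443
Δ E_{1} E_{2} f = -30x^4 - 420x^3 - 2220x^2 - 5252x - 4685
(-(Δ E_{1} E_{2})) f = 30x^4 + 420x^3 + 2220x^2 + 5252x + 4685


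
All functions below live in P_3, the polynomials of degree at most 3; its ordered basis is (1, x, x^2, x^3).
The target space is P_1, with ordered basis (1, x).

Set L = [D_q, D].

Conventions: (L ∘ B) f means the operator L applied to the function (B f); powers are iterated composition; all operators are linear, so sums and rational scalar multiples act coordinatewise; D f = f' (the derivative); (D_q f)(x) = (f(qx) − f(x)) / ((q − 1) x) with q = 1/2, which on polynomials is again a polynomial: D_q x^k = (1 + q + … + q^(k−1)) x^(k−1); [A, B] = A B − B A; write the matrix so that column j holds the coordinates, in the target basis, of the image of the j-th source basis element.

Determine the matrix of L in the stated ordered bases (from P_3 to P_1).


the matrix is [[0, 0, 1/2, 0]; [0, 0, 0, 1]] (rows listed top to bottom)

image of 1: 0
image of x: 0
image of x^2: 1/2
image of x^3: x
each image's coordinates form column j of the matrix


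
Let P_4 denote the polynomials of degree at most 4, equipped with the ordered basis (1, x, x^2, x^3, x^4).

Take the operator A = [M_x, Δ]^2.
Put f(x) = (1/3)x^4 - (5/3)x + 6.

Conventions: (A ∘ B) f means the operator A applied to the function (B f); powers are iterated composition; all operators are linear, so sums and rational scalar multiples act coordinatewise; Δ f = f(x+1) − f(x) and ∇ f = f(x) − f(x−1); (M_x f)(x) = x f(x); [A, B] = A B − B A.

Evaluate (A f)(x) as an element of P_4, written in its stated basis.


Δ f = (4/3)x^3 + 2x^2 + (4/3)x - 4/3
M_x Δ f = (4/3)x^4 + 2x^3 + (4/3)x^2 - (4/3)x
M_x f = (1/3)x^5 - (5/3)x^2 + 6x
Δ M_x f = (5/3)x^4 + (10/3)x^3 + (10/3)x^2 - (5/3)x + 14/3
[M_x, Δ] f = -(1/3)x^4 - (4/3)x^3 - 2x^2 + (1/3)x - 14/3
Δ [M_x, Δ] f = -(4/3)x^3 - 6x^2 - (28/3)x - 10/3
M_x Δ [M_x, Δ] f = -(4/3)x^4 - 6x^3 - (28/3)x^2 - (10/3)x
M_x [M_x, Δ] f = -(1/3)x^5 - (4/3)x^4 - 2x^3 + (1/3)x^2 - (14/3)x
Δ M_x [M_x, Δ] f = -(5/3)x^4 - (26/3)x^3 - (52/3)x^2 - (37/3)x - 8
[M_x, Δ] [M_x, Δ] f = (1/3)x^4 + (8/3)x^3 + 8x^2 + 9x + 8

the result is g(x) = (1/3)x^4 + (8/3)x^3 + 8x^2 + 9x + 8


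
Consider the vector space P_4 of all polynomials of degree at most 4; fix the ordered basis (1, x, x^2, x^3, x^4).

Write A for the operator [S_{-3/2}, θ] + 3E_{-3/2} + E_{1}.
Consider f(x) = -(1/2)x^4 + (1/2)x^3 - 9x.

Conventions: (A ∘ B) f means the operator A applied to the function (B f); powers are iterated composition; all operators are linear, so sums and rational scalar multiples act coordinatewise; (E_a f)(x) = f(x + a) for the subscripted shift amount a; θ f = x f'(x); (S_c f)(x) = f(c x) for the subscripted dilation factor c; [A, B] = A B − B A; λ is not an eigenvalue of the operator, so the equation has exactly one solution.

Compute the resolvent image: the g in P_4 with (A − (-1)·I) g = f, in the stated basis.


write g with unknown coordinates in the stated basis and equate coefficients in (A − (-1)·I) g = f
solving from the highest basis element down gives g = -(1/10)x^4 - (9/50)x^3 + (69/125)x^2 - (4601/5000)x - 150449/100000
check: A g = -(2/5)x^4 + (17/25)x^3 - (69/125)x^2 - (40399/5000)x + 150449/100000
so A g − (-1)·g = -(1/2)x^4 + (1/2)x^3 - 9x = f ✓

the image equals g(x) = -(1/10)x^4 - (9/50)x^3 + (69/125)x^2 - (4601/5000)x - 150449/100000


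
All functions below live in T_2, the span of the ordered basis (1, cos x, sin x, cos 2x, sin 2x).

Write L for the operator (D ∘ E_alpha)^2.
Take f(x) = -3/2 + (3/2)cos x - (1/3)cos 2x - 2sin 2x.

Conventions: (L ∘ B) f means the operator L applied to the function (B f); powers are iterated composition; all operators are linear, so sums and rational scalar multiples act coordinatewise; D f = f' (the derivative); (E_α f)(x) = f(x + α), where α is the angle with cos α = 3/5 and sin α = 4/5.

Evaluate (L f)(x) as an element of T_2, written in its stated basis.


g(x) = (21/50)cos x + (36/25)sin x - (10172/1875)cos 2x - (3768/625)sin 2x

E_alpha f = -3/2 + (9/10)cos x - (6/5)sin x - (137/75)cos 2x + (22/25)sin 2x
D E_alpha f = -(6/5)cos x - (9/10)sin x + (44/25)cos 2x + (274/75)sin 2x
E_alpha (D ∘ E_alpha) f = -(36/25)cos x + (21/50)sin x + (1884/625)cos 2x - (5086/1875)sin 2x
D E_alpha (D ∘ E_alpha) f = (21/50)cos x + (36/25)sin x - (10172/1875)cos 2x - (3768/625)sin 2x
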